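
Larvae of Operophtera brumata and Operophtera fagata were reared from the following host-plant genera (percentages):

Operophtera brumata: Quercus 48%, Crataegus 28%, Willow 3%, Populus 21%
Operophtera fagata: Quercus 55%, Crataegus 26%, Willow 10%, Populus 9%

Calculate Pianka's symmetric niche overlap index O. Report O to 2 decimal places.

Convert percentages to proportions (divide by 100).
Σ p₁ᵢp₂ᵢ = 0.2640 + 0.0728 + 0.0030 + 0.0189 = 0.3587
Σp_1ᵢ² = 0.48² + 0.28² + 0.03² + 0.21² = 0.2304 + 0.0784 + 0.0009 + 0.0441 = 0.3538
Σp_2ᵢ² = 0.55² + 0.26² + 0.10² + 0.09² = 0.3025 + 0.0676 + 0.0100 + 0.0081 = 0.3882
O = 0.3587 / √(0.3538 × 0.3882) = 0.3587 / 0.37060 = 0.9679

0.97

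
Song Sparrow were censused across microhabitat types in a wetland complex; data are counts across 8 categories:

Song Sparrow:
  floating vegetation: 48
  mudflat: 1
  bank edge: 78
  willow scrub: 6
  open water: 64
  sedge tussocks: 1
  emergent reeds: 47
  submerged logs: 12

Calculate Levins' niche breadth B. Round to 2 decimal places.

4.44

Proportions for Song Sparrow (n=257): 48/257=0.1868, 1/257=0.0039, 78/257=0.3035, 6/257=0.0233, 64/257=0.2490, 1/257=0.0039, 47/257=0.1829, 12/257=0.0467
Σpᵢ² = 0.1868² + 0.0039² + 0.3035² + 0.0233² + 0.2490² + 0.0039² + 0.1829² + 0.0467² = 0.034894 + 0.000015 + 0.092112 + 0.000543 + 0.062001 + 0.000015 + 0.033452 + 0.002181 = 0.225213
B = 1 / 0.225213 = 4.4402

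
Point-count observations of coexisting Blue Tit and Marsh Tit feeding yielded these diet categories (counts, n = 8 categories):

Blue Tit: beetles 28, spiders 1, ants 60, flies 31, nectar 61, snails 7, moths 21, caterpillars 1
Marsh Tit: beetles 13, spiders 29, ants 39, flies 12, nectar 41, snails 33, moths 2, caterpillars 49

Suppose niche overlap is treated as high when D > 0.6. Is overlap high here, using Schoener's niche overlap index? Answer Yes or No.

No

Proportions for Blue Tit (n=210): 28/210=0.1333, 1/210=0.0048, 60/210=0.2857, 31/210=0.1476, 61/210=0.2905, 7/210=0.0333, 21/210=0.1000, 1/210=0.0048
Proportions for Marsh Tit (n=218): 13/218=0.0596, 29/218=0.1330, 39/218=0.1789, 12/218=0.0550, 41/218=0.1881, 33/218=0.1514, 2/218=0.0092, 49/218=0.2248
Σ|p₁ᵢ − p₂ᵢ| = 0.0737 + 0.1282 + 0.1068 + 0.0926 + 0.1024 + 0.1181 + 0.0908 + 0.2200 = 0.9326
D = 1 − ½ × 0.9326 = 1 − 0.46630 = 0.53370
D = 0.53370 < 0.6 → No.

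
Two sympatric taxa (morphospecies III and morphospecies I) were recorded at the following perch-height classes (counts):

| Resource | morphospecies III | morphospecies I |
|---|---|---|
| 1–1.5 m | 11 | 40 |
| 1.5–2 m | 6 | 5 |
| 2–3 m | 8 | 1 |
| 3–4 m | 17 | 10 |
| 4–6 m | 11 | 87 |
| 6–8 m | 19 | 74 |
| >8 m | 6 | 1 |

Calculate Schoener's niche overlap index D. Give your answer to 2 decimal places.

0.60

Proportions for morphospecies III (n=78): 11/78=0.1410, 6/78=0.0769, 8/78=0.1026, 17/78=0.2179, 11/78=0.1410, 19/78=0.2436, 6/78=0.0769
Proportions for morphospecies I (n=218): 40/218=0.1835, 5/218=0.0229, 1/218=0.0046, 10/218=0.0459, 87/218=0.3991, 74/218=0.3394, 1/218=0.0046
Σ|p₁ᵢ − p₂ᵢ| = 0.0425 + 0.0540 + 0.0980 + 0.1720 + 0.2581 + 0.0958 + 0.0723 = 0.7927
D = 1 − ½ × 0.7927 = 1 − 0.39635 = 0.60365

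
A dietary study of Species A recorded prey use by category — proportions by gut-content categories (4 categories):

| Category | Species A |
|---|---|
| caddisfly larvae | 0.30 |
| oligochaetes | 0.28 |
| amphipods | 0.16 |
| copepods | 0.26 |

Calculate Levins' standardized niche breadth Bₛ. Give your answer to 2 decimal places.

0.94

Σpᵢ² = 0.30² + 0.28² + 0.16² + 0.26² = 0.0900 + 0.0784 + 0.0256 + 0.0676 = 0.2616
B = 1 / 0.2616 = 3.8226
Bₛ = (B − 1)/(n − 1) = (3.8226 − 1)/(4 − 1) = 2.8226/3 = 0.9409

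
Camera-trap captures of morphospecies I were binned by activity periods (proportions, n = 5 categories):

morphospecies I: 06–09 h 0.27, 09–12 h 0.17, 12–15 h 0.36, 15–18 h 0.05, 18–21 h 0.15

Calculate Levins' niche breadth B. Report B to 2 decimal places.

3.90

Σpᵢ² = 0.27² + 0.17² + 0.36² + 0.05² + 0.15² = 0.0729 + 0.0289 + 0.1296 + 0.0025 + 0.0225 = 0.2564
B = 1 / 0.2564 = 3.9002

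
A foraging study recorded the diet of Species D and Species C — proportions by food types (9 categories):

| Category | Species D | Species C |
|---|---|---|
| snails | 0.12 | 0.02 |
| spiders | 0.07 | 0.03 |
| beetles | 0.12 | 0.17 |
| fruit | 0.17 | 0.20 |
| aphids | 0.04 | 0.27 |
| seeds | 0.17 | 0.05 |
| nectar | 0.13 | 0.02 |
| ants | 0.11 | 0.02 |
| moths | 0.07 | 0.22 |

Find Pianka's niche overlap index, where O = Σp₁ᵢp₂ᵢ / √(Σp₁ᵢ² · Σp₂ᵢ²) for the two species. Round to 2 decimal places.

0.63

Σ p₁ᵢp₂ᵢ = 0.0024 + 0.0021 + 0.0204 + 0.0340 + 0.0108 + 0.0085 + 0.0026 + 0.0022 + 0.0154 = 0.0984
Σp_1ᵢ² = 0.12² + 0.07² + 0.12² + 0.17² + 0.04² + 0.17² + 0.13² + 0.11² + 0.07² = 0.0144 + 0.0049 + 0.0144 + 0.0289 + 0.0016 + 0.0289 + 0.0169 + 0.0121 + 0.0049 = 0.1270
Σp_2ᵢ² = 0.02² + 0.03² + 0.17² + 0.20² + 0.27² + 0.05² + 0.02² + 0.02² + 0.22² = 0.0004 + 0.0009 + 0.0289 + 0.0400 + 0.0729 + 0.0025 + 0.0004 + 0.0004 + 0.0484 = 0.1948
O = 0.0984 / √(0.1270 × 0.1948) = 0.0984 / 0.15729 = 0.6256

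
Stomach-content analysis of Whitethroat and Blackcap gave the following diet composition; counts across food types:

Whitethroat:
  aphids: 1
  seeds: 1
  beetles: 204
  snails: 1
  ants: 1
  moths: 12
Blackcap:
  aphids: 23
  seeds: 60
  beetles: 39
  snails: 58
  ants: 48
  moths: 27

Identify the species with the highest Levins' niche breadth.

Proportions for Whitethroat (n=220): 1/220=0.0045, 1/220=0.0045, 204/220=0.9273, 1/220=0.0045, 1/220=0.0045, 12/220=0.0545
Proportions for Blackcap (n=255): 23/255=0.0902, 60/255=0.2353, 39/255=0.1529, 58/255=0.2275, 48/255=0.1882, 27/255=0.1059
Σp_Whitᵢ² = 0.0045² + 0.0045² + 0.9273² + 0.0045² + 0.0045² + 0.0545² = 0.000020 + 0.000020 + 0.859885 + 0.000020 + 0.000020 + 0.002970 = 0.862935
B_Whit = 1 / 0.862935 = 1.1588
Σp_Blacᵢ² = 0.0902² + 0.2353² + 0.1529² + 0.2275² + 0.1882² + 0.1059² = 0.008136 + 0.055366 + 0.023378 + 0.051756 + 0.035419 + 0.011215 = 0.185270
B_Blac = 1 / 0.185270 = 5.3975
Highest B → broadest niche (most generalist): Blackcap (B = 5.40).

Blackcap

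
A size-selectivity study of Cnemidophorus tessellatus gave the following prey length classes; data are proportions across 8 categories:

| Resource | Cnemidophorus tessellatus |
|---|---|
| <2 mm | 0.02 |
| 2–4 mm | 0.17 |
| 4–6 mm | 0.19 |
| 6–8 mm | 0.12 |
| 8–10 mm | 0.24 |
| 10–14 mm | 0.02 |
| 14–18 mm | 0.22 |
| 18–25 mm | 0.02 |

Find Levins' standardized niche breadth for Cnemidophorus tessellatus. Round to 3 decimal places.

0.623

Σpᵢ² = 0.02² + 0.17² + 0.19² + 0.12² + 0.24² + 0.02² + 0.22² + 0.02² = 0.0004 + 0.0289 + 0.0361 + 0.0144 + 0.0576 + 0.0004 + 0.0484 + 0.0004 = 0.1866
B = 1 / 0.1866 = 5.35906
Bₛ = (B − 1)/(n − 1) = (5.35906 − 1)/(8 − 1) = 4.35906/7 = 0.62272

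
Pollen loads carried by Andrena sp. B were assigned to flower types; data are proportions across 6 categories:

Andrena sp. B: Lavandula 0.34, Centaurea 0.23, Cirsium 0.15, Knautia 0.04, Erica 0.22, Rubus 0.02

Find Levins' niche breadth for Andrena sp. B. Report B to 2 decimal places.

4.14

Σpᵢ² = 0.34² + 0.23² + 0.15² + 0.04² + 0.22² + 0.02² = 0.1156 + 0.0529 + 0.0225 + 0.0016 + 0.0484 + 0.0004 = 0.2414
B = 1 / 0.2414 = 4.1425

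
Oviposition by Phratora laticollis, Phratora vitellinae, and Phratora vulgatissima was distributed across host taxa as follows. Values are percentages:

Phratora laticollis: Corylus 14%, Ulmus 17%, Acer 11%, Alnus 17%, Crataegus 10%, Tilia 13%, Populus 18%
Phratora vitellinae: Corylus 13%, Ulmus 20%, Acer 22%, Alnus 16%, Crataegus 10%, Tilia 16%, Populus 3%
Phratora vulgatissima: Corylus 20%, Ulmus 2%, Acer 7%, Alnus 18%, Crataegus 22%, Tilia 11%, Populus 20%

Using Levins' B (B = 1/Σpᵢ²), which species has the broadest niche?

Phratora laticollis

Convert percentages to proportions (divide by 100).
Σp_latiᵢ² = 0.14² + 0.17² + 0.11² + 0.17² + 0.10² + 0.13² + 0.18² = 0.0196 + 0.0289 + 0.0121 + 0.0289 + 0.0100 + 0.0169 + 0.0324 = 0.1488
B_lati = 1 / 0.1488 = 6.7204
Σp_viteᵢ² = 0.13² + 0.20² + 0.22² + 0.16² + 0.10² + 0.16² + 0.03² = 0.0169 + 0.0400 + 0.0484 + 0.0256 + 0.0100 + 0.0256 + 0.0009 = 0.1674
B_vite = 1 / 0.1674 = 5.9737
Σp_vulgᵢ² = 0.20² + 0.02² + 0.07² + 0.18² + 0.22² + 0.11² + 0.20² = 0.0400 + 0.0004 + 0.0049 + 0.0324 + 0.0484 + 0.0121 + 0.0400 = 0.1782
B_vulg = 1 / 0.1782 = 5.6117
Highest B → broadest niche (most generalist): Phratora laticollis (B = 6.72).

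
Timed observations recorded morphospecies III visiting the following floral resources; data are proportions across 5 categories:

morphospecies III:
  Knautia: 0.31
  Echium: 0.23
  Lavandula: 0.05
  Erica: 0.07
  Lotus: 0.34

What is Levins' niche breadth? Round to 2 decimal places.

3.68

Σpᵢ² = 0.31² + 0.23² + 0.05² + 0.07² + 0.34² = 0.0961 + 0.0529 + 0.0025 + 0.0049 + 0.1156 = 0.2720
B = 1 / 0.2720 = 3.6765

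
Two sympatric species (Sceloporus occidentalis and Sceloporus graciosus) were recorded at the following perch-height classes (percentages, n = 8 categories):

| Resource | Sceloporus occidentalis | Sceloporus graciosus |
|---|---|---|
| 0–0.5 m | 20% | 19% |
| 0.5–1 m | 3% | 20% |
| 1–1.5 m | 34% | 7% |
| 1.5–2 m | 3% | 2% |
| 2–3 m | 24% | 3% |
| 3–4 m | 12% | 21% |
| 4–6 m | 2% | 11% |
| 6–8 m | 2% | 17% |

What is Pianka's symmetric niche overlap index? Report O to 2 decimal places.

Convert percentages to proportions (divide by 100).
Σ p₁ᵢp₂ᵢ = 0.0380 + 0.0060 + 0.0238 + 0.0006 + 0.0072 + 0.0252 + 0.0022 + 0.0034 = 0.1064
Σp_1ᵢ² = 0.20² + 0.03² + 0.34² + 0.03² + 0.24² + 0.12² + 0.02² + 0.02² = 0.0400 + 0.0009 + 0.1156 + 0.0009 + 0.0576 + 0.0144 + 0.0004 + 0.0004 = 0.2302
Σp_2ᵢ² = 0.19² + 0.20² + 0.07² + 0.02² + 0.03² + 0.21² + 0.11² + 0.17² = 0.0361 + 0.0400 + 0.0049 + 0.0004 + 0.0009 + 0.0441 + 0.0121 + 0.0289 = 0.1674
O = 0.1064 / √(0.2302 × 0.1674) = 0.1064 / 0.19630 = 0.5420

0.54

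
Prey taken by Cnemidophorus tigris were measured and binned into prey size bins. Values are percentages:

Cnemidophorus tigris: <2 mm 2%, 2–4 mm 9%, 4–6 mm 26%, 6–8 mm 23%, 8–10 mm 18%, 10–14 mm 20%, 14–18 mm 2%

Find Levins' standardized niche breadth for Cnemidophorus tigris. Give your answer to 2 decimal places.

Convert percentages to proportions (divide by 100).
Σpᵢ² = 0.02² + 0.09² + 0.26² + 0.23² + 0.18² + 0.20² + 0.02² = 0.0004 + 0.0081 + 0.0676 + 0.0529 + 0.0324 + 0.0400 + 0.0004 = 0.2018
B = 1 / 0.2018 = 4.9554
Bₛ = (B − 1)/(n − 1) = (4.9554 − 1)/(7 − 1) = 3.9554/6 = 0.6592

0.66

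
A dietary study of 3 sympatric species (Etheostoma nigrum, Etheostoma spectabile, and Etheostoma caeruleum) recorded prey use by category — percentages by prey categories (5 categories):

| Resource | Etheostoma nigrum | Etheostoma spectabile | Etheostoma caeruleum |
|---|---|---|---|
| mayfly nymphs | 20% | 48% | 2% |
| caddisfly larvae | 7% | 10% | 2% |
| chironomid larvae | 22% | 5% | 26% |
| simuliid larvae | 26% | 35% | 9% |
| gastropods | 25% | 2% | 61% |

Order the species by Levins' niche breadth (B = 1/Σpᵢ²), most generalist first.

Etheostoma nigrum > Etheostoma spectabile > Etheostoma caeruleum

Convert percentages to proportions (divide by 100).
Σp_nigrᵢ² = 0.20² + 0.07² + 0.22² + 0.26² + 0.25² = 0.0400 + 0.0049 + 0.0484 + 0.0676 + 0.0625 = 0.2234
B_nigr = 1 / 0.2234 = 4.4763
Σp_specᵢ² = 0.48² + 0.10² + 0.05² + 0.35² + 0.02² = 0.2304 + 0.0100 + 0.0025 + 0.1225 + 0.0004 = 0.3658
B_spec = 1 / 0.3658 = 2.7337
Σp_caerᵢ² = 0.02² + 0.02² + 0.26² + 0.09² + 0.61² = 0.0004 + 0.0004 + 0.0676 + 0.0081 + 0.3721 = 0.4486
B_caer = 1 / 0.4486 = 2.2292
Ranking by B (broadest → narrowest): Etheostoma nigrum (4.48) > Etheostoma spectabile (2.73) > Etheostoma caeruleum (2.23)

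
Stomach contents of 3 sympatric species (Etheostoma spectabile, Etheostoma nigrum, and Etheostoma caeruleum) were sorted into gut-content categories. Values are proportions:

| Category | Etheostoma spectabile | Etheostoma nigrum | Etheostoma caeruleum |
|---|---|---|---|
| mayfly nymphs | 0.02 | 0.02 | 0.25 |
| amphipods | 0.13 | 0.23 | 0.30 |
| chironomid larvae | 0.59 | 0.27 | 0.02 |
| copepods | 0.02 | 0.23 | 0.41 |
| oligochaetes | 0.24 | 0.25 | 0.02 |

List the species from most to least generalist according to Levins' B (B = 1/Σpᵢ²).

Σp_specᵢ² = 0.02² + 0.13² + 0.59² + 0.02² + 0.24² = 0.0004 + 0.0169 + 0.3481 + 0.0004 + 0.0576 = 0.4234
B_spec = 1 / 0.4234 = 2.3618
Σp_nigrᵢ² = 0.02² + 0.23² + 0.27² + 0.23² + 0.25² = 0.0004 + 0.0529 + 0.0729 + 0.0529 + 0.0625 = 0.2416
B_nigr = 1 / 0.2416 = 4.1391
Σp_caerᵢ² = 0.25² + 0.30² + 0.02² + 0.41² + 0.02² = 0.0625 + 0.0900 + 0.0004 + 0.1681 + 0.0004 = 0.3214
B_caer = 1 / 0.3214 = 3.1114
Ranking by B (broadest → narrowest): Etheostoma nigrum (4.14) > Etheostoma caeruleum (3.11) > Etheostoma spectabile (2.36)

Etheostoma nigrum > Etheostoma caeruleum > Etheostoma spectabile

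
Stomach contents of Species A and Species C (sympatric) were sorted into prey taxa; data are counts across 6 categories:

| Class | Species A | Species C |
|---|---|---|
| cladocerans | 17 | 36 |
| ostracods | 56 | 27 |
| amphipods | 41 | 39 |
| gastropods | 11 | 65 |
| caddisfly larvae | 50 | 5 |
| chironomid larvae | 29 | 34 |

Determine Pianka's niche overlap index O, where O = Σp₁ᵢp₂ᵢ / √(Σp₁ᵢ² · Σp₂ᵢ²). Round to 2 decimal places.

Proportions for Species A (n=204): 17/204=0.0833, 56/204=0.2745, 41/204=0.2010, 11/204=0.0539, 50/204=0.2451, 29/204=0.1422
Proportions for Species C (n=206): 36/206=0.1748, 27/206=0.1311, 39/206=0.1893, 65/206=0.3155, 5/206=0.0243, 34/206=0.1650
Σ p₁ᵢp₂ᵢ = 0.014561 + 0.035987 + 0.038049 + 0.017005 + 0.005956 + 0.023463 = 0.135021
Σp_1ᵢ² = 0.0833² + 0.2745² + 0.2010² + 0.0539² + 0.2451² + 0.1422² = 0.006939 + 0.075350 + 0.040401 + 0.002905 + 0.060074 + 0.020221 = 0.205890
Σp_2ᵢ² = 0.1748² + 0.1311² + 0.1893² + 0.3155² + 0.0243² + 0.1650² = 0.030555 + 0.017187 + 0.035834 + 0.099540 + 0.000590 + 0.027225 = 0.210931
O = 0.135021 / √(0.205890 × 0.210931) = 0.135021 / 0.2083953 = 0.6479

0.65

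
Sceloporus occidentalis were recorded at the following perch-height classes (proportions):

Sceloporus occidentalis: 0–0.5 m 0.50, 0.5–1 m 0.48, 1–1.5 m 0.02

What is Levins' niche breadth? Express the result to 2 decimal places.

Σpᵢ² = 0.50² + 0.48² + 0.02² = 0.2500 + 0.2304 + 0.0004 = 0.4808
B = 1 / 0.4808 = 2.0799

2.08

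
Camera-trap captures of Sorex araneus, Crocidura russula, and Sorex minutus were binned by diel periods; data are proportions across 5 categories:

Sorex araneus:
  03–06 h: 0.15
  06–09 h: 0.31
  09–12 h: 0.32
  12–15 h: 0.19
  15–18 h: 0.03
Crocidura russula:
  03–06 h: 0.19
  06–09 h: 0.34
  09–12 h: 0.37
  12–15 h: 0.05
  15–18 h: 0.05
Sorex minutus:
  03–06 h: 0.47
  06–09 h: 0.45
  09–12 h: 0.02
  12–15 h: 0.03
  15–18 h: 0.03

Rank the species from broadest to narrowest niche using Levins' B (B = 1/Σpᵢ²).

Sorex araneus > Crocidura russula > Sorex minutus

Σp_aranᵢ² = 0.15² + 0.31² + 0.32² + 0.19² + 0.03² = 0.0225 + 0.0961 + 0.1024 + 0.0361 + 0.0009 = 0.2580
B_aran = 1 / 0.2580 = 3.8760
Σp_russᵢ² = 0.19² + 0.34² + 0.37² + 0.05² + 0.05² = 0.0361 + 0.1156 + 0.1369 + 0.0025 + 0.0025 = 0.2936
B_russ = 1 / 0.2936 = 3.4060
Σp_minuᵢ² = 0.47² + 0.45² + 0.02² + 0.03² + 0.03² = 0.2209 + 0.2025 + 0.0004 + 0.0009 + 0.0009 = 0.4256
B_minu = 1 / 0.4256 = 2.3496
Ranking by B (broadest → narrowest): Sorex araneus (3.88) > Crocidura russula (3.41) > Sorex minutus (2.35)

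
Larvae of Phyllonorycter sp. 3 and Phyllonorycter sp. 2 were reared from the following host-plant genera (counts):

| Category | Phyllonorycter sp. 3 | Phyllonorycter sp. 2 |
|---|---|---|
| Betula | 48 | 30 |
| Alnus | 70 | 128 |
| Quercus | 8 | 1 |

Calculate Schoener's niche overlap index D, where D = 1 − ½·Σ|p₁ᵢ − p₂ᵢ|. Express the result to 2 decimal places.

Proportions for Phyllonorycter sp. 3 (n=126): 48/126=0.3810, 70/126=0.5556, 8/126=0.0635
Proportions for Phyllonorycter sp. 2 (n=159): 30/159=0.1887, 128/159=0.8050, 1/159=0.0063
Σ|p₁ᵢ − p₂ᵢ| = 0.1923 + 0.2494 + 0.0572 = 0.4989
D = 1 − ½ × 0.4989 = 1 − 0.24945 = 0.75055

0.75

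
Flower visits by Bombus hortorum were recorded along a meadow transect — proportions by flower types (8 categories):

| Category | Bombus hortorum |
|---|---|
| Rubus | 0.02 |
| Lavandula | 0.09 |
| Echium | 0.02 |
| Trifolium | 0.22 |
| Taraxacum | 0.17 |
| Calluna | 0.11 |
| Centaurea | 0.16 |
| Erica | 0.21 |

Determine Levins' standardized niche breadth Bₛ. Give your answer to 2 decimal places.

0.71

Σpᵢ² = 0.02² + 0.09² + 0.02² + 0.22² + 0.17² + 0.11² + 0.16² + 0.21² = 0.0004 + 0.0081 + 0.0004 + 0.0484 + 0.0289 + 0.0121 + 0.0256 + 0.0441 = 0.1680
B = 1 / 0.1680 = 5.9524
Bₛ = (B − 1)/(n − 1) = (5.9524 − 1)/(8 − 1) = 4.9524/7 = 0.7075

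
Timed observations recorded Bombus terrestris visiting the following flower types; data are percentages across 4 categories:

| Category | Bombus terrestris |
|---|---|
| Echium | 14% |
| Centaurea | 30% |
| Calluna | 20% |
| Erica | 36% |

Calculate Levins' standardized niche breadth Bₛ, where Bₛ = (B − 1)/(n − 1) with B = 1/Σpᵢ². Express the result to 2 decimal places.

Convert percentages to proportions (divide by 100).
Σpᵢ² = 0.14² + 0.30² + 0.20² + 0.36² = 0.0196 + 0.0900 + 0.0400 + 0.1296 = 0.2792
B = 1 / 0.2792 = 3.5817
Bₛ = (B − 1)/(n − 1) = (3.5817 − 1)/(4 − 1) = 2.5817/3 = 0.8606

0.86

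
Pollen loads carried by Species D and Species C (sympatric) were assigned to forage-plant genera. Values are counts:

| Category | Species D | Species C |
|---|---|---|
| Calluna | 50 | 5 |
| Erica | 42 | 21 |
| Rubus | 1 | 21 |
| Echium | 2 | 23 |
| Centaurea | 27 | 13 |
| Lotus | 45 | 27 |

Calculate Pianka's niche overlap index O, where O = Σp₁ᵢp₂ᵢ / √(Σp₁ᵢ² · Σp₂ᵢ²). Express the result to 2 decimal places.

Proportions for Species D (n=167): 50/167=0.2994, 42/167=0.2515, 1/167=0.0060, 2/167=0.0120, 27/167=0.1617, 45/167=0.2695
Proportions for Species C (n=110): 5/110=0.0455, 21/110=0.1909, 21/110=0.1909, 23/110=0.2091, 13/110=0.1182, 27/110=0.2455
Σ p₁ᵢp₂ᵢ = 0.013623 + 0.048011 + 0.001145 + 0.002509 + 0.019113 + 0.066162 = 0.150563
Σp_1ᵢ² = 0.2994² + 0.2515² + 0.0060² + 0.0120² + 0.1617² + 0.2695² = 0.089640 + 0.063252 + 0.000036 + 0.000144 + 0.026147 + 0.072630 = 0.251849
Σp_2ᵢ² = 0.0455² + 0.1909² + 0.1909² + 0.2091² + 0.1182² + 0.2455² = 0.002070 + 0.036443 + 0.036443 + 0.043723 + 0.013971 + 0.060270 = 0.192920
O = 0.150563 / √(0.251849 × 0.192920) = 0.150563 / 0.2204239 = 0.6831

0.68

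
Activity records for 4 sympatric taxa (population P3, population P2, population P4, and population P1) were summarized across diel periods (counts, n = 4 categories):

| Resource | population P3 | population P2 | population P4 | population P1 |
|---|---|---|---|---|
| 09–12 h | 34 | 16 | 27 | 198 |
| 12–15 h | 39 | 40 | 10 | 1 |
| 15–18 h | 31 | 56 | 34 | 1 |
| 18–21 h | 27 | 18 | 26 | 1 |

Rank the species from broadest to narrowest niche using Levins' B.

population P3 > population P4 > population P2 > population P1

Proportions for population P3 (n=131): 34/131=0.2595, 39/131=0.2977, 31/131=0.2366, 27/131=0.2061
Proportions for population P2 (n=130): 16/130=0.1231, 40/130=0.3077, 56/130=0.4308, 18/130=0.1385
Proportions for population P4 (n=97): 27/97=0.2784, 10/97=0.1031, 34/97=0.3505, 26/97=0.2680
Proportions for population P1 (n=201): 198/201=0.9851, 1/201=0.0050, 1/201=0.0050, 1/201=0.0050
Σp_P3ᵢ² = 0.2595² + 0.2977² + 0.2366² + 0.2061² = 0.067340 + 0.088625 + 0.055980 + 0.042477 = 0.254422
B_P3 = 1 / 0.254422 = 3.9305
Σp_P2ᵢ² = 0.1231² + 0.3077² + 0.4308² + 0.1385² = 0.015154 + 0.094679 + 0.185589 + 0.019182 = 0.314604
B_P2 = 1 / 0.314604 = 3.1786
Σp_P4ᵢ² = 0.2784² + 0.1031² + 0.3505² + 0.2680² = 0.077507 + 0.010630 + 0.122850 + 0.071824 = 0.282811
B_P4 = 1 / 0.282811 = 3.5359
Σp_P1ᵢ² = 0.9851² + 0.0050² + 0.0050² + 0.0050² = 0.970422 + 0.000025 + 0.000025 + 0.000025 = 0.970497
B_P1 = 1 / 0.970497 = 1.0304
Ranking by B (broadest → narrowest): population P3 (3.93) > population P4 (3.54) > population P2 (3.18) > population P1 (1.03)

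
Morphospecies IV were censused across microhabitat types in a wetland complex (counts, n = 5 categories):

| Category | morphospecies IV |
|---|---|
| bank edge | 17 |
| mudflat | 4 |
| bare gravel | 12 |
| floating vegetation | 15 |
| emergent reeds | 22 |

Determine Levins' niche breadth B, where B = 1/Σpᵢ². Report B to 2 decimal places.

Proportions for morphospecies IV (n=70): 17/70=0.2429, 4/70=0.0571, 12/70=0.1714, 15/70=0.2143, 22/70=0.3143
Σpᵢ² = 0.2429² + 0.0571² + 0.1714² + 0.2143² + 0.3143² = 0.059000 + 0.003260 + 0.029378 + 0.045924 + 0.098784 = 0.236346
B = 1 / 0.236346 = 4.2311

4.23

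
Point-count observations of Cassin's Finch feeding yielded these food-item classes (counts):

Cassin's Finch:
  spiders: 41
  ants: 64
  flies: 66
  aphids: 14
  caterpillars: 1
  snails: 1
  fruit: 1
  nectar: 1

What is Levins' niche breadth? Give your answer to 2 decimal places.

3.46

Proportions for Cassin's Finch (n=189): 41/189=0.2169, 64/189=0.3386, 66/189=0.3492, 14/189=0.0741, 1/189=0.0053, 1/189=0.0053, 1/189=0.0053, 1/189=0.0053
Σpᵢ² = 0.2169² + 0.3386² + 0.3492² + 0.0741² + 0.0053² + 0.0053² + 0.0053² + 0.0053² = 0.047046 + 0.114650 + 0.121941 + 0.005491 + 0.000028 + 0.000028 + 0.000028 + 0.000028 = 0.289240
B = 1 / 0.289240 = 3.4573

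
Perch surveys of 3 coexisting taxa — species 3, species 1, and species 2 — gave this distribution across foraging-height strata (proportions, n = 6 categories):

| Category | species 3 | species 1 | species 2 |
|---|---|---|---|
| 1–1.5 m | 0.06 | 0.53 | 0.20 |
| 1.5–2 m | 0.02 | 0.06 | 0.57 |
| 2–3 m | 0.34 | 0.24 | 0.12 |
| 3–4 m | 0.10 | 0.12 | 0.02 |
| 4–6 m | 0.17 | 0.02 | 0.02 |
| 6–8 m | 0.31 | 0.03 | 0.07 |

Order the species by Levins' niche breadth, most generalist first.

species 3 > species 1 > species 2

Σp_3ᵢ² = 0.06² + 0.02² + 0.34² + 0.10² + 0.17² + 0.31² = 0.0036 + 0.0004 + 0.1156 + 0.0100 + 0.0289 + 0.0961 = 0.2546
B_3 = 1 / 0.2546 = 3.9277
Σp_1ᵢ² = 0.53² + 0.06² + 0.24² + 0.12² + 0.02² + 0.03² = 0.2809 + 0.0036 + 0.0576 + 0.0144 + 0.0004 + 0.0009 = 0.3578
B_1 = 1 / 0.3578 = 2.7949
Σp_2ᵢ² = 0.20² + 0.57² + 0.12² + 0.02² + 0.02² + 0.07² = 0.0400 + 0.3249 + 0.0144 + 0.0004 + 0.0004 + 0.0049 = 0.3850
B_2 = 1 / 0.3850 = 2.5974
Ranking by B (broadest → narrowest): species 3 (3.93) > species 1 (2.79) > species 2 (2.60)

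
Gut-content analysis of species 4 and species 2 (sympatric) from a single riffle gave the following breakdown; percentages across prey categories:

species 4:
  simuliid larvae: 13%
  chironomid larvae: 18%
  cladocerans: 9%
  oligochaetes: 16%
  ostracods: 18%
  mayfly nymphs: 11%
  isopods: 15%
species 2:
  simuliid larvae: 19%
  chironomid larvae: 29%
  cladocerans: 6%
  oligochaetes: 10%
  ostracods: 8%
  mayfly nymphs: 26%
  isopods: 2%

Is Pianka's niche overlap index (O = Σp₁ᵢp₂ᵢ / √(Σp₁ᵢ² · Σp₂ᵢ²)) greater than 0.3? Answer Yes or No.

Convert percentages to proportions (divide by 100).
Σ p₁ᵢp₂ᵢ = 0.0247 + 0.0522 + 0.0054 + 0.0160 + 0.0144 + 0.0286 + 0.0030 = 0.1443
Σp_1ᵢ² = 0.13² + 0.18² + 0.09² + 0.16² + 0.18² + 0.11² + 0.15² = 0.0169 + 0.0324 + 0.0081 + 0.0256 + 0.0324 + 0.0121 + 0.0225 = 0.1500
Σp_2ᵢ² = 0.19² + 0.29² + 0.06² + 0.10² + 0.08² + 0.26² + 0.02² = 0.0361 + 0.0841 + 0.0036 + 0.0100 + 0.0064 + 0.0676 + 0.0004 = 0.2082
O = 0.1443 / √(0.1500 × 0.2082) = 0.1443 / 0.17672 = 0.8165
O = 0.8165 > 0.3 → Yes.

Yes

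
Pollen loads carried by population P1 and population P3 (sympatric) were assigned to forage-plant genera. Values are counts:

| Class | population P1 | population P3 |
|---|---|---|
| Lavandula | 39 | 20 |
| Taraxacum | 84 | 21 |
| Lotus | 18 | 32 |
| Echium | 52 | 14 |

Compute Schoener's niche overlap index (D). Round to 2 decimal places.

Proportions for population P1 (n=193): 39/193=0.2021, 84/193=0.4352, 18/193=0.0933, 52/193=0.2694
Proportions for population P3 (n=87): 20/87=0.2299, 21/87=0.2414, 32/87=0.3678, 14/87=0.1609
Σ|p₁ᵢ − p₂ᵢ| = 0.0278 + 0.1938 + 0.2745 + 0.1085 = 0.6046
D = 1 − ½ × 0.6046 = 1 − 0.30230 = 0.69770

0.70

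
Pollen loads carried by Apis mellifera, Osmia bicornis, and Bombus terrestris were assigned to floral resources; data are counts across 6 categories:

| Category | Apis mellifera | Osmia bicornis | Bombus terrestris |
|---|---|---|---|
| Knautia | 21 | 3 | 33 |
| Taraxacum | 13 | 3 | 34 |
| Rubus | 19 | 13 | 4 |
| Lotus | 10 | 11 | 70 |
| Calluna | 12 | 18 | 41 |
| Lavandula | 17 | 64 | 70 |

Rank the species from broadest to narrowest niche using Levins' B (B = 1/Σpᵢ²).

Proportions for Apis mellifera (n=92): 21/92=0.2283, 13/92=0.1413, 19/92=0.2065, 10/92=0.1087, 12/92=0.1304, 17/92=0.1848
Proportions for Osmia bicornis (n=112): 3/112=0.0268, 3/112=0.0268, 13/112=0.1161, 11/112=0.0982, 18/112=0.1607, 64/112=0.5714
Proportions for Bombus terrestris (n=252): 33/252=0.1310, 34/252=0.1349, 4/252=0.0159, 70/252=0.2778, 41/252=0.1627, 70/252=0.2778
Σp_mellᵢ² = 0.2283² + 0.1413² + 0.2065² + 0.1087² + 0.1304² + 0.1848² = 0.052121 + 0.019966 + 0.042642 + 0.011816 + 0.017004 + 0.034151 = 0.177700
B_mell = 1 / 0.177700 = 5.6275
Σp_bicoᵢ² = 0.0268² + 0.0268² + 0.1161² + 0.0982² + 0.1607² + 0.5714² = 0.000718 + 0.000718 + 0.013479 + 0.009643 + 0.025824 + 0.326498 = 0.376880
B_bico = 1 / 0.376880 = 2.6534
Σp_terrᵢ² = 0.1310² + 0.1349² + 0.0159² + 0.2778² + 0.1627² + 0.2778² = 0.017161 + 0.018198 + 0.000253 + 0.077173 + 0.026471 + 0.077173 = 0.216429
B_terr = 1 / 0.216429 = 4.6205
Ranking by B (broadest → narrowest): Apis mellifera (5.63) > Bombus terrestris (4.62) > Osmia bicornis (2.65)

Apis mellifera > Bombus terrestris > Osmia bicornis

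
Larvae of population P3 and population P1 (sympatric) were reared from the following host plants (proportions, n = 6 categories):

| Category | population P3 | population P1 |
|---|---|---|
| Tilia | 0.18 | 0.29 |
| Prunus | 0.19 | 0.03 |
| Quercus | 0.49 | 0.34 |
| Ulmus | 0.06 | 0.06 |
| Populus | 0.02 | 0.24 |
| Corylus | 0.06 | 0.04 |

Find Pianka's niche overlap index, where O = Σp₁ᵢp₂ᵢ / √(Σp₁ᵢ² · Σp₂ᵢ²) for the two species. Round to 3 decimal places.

Σ p₁ᵢp₂ᵢ = 0.0522 + 0.0057 + 0.1666 + 0.0036 + 0.0048 + 0.0024 = 0.2353
Σp_1ᵢ² = 0.18² + 0.19² + 0.49² + 0.06² + 0.02² + 0.06² = 0.0324 + 0.0361 + 0.2401 + 0.0036 + 0.0004 + 0.0036 = 0.3162
Σp_2ᵢ² = 0.29² + 0.03² + 0.34² + 0.06² + 0.24² + 0.04² = 0.0841 + 0.0009 + 0.1156 + 0.0036 + 0.0576 + 0.0016 = 0.2634
O = 0.2353 / √(0.3162 × 0.2634) = 0.2353 / 0.288595 = 0.81533

0.815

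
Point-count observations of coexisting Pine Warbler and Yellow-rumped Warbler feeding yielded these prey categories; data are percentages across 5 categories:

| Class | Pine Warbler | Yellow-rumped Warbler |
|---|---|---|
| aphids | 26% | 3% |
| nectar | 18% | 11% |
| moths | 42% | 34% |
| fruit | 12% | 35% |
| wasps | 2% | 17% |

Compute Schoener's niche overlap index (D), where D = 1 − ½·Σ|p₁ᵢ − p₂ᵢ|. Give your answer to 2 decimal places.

0.62

Convert percentages to proportions (divide by 100).
Σ|p₁ᵢ − p₂ᵢ| = 0.23 + 0.07 + 0.08 + 0.23 + 0.15 = 0.76
D = 1 − ½ × 0.76 = 1 − 0.380 = 0.6200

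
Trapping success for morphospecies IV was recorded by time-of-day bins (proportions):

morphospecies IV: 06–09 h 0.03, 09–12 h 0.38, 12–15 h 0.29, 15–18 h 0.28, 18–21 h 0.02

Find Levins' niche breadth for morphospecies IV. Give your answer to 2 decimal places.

3.24

Σpᵢ² = 0.03² + 0.38² + 0.29² + 0.28² + 0.02² = 0.0009 + 0.1444 + 0.0841 + 0.0784 + 0.0004 = 0.3082
B = 1 / 0.3082 = 3.2446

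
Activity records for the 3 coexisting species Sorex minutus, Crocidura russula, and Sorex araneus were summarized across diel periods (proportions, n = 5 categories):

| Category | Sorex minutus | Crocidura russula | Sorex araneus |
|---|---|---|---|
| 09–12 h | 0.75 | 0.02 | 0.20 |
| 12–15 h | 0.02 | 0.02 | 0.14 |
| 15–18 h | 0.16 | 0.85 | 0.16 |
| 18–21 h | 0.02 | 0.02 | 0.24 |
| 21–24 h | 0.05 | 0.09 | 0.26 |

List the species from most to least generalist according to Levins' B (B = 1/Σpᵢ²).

Σp_minuᵢ² = 0.75² + 0.02² + 0.16² + 0.02² + 0.05² = 0.5625 + 0.0004 + 0.0256 + 0.0004 + 0.0025 = 0.5914
B_minu = 1 / 0.5914 = 1.6909
Σp_russᵢ² = 0.02² + 0.02² + 0.85² + 0.02² + 0.09² = 0.0004 + 0.0004 + 0.7225 + 0.0004 + 0.0081 = 0.7318
B_russ = 1 / 0.7318 = 1.3665
Σp_aranᵢ² = 0.20² + 0.14² + 0.16² + 0.24² + 0.26² = 0.0400 + 0.0196 + 0.0256 + 0.0576 + 0.0676 = 0.2104
B_aran = 1 / 0.2104 = 4.7529
Ranking by B (broadest → narrowest): Sorex araneus (4.75) > Sorex minutus (1.69) > Crocidura russula (1.37)

Sorex araneus > Sorex minutus > Crocidura russula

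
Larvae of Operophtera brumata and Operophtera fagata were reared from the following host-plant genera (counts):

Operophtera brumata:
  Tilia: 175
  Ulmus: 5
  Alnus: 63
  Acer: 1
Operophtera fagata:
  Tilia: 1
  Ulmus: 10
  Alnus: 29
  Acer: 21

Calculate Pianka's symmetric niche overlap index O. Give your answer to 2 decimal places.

Proportions for Operophtera brumata (n=244): 175/244=0.7172, 5/244=0.0205, 63/244=0.2582, 1/244=0.0041
Proportions for Operophtera fagata (n=61): 1/61=0.0164, 10/61=0.1639, 29/61=0.4754, 21/61=0.3443
Σ p₁ᵢp₂ᵢ = 0.011762 + 0.003360 + 0.122748 + 0.001412 = 0.139282
Σp_1ᵢ² = 0.7172² + 0.0205² + 0.2582² + 0.0041² = 0.514376 + 0.000420 + 0.066667 + 0.000017 = 0.581480
Σp_2ᵢ² = 0.0164² + 0.1639² + 0.4754² + 0.3443² = 0.000269 + 0.026863 + 0.226005 + 0.118542 = 0.371679
O = 0.139282 / √(0.581480 × 0.371679) = 0.139282 / 0.4648913 = 0.2996

0.30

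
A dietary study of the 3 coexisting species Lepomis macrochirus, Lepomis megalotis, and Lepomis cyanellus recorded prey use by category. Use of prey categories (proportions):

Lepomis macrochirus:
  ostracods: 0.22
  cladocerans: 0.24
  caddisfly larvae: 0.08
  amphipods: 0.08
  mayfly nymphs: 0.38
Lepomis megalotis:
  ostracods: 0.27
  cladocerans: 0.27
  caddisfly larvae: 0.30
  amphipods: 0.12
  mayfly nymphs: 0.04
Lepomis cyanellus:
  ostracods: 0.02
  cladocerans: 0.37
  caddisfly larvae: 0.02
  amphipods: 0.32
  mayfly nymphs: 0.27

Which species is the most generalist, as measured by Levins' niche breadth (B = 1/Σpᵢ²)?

Lepomis megalotis

Σp_macrᵢ² = 0.22² + 0.24² + 0.08² + 0.08² + 0.38² = 0.0484 + 0.0576 + 0.0064 + 0.0064 + 0.1444 = 0.2632
B_macr = 1 / 0.2632 = 3.7994
Σp_megaᵢ² = 0.27² + 0.27² + 0.30² + 0.12² + 0.04² = 0.0729 + 0.0729 + 0.0900 + 0.0144 + 0.0016 = 0.2518
B_mega = 1 / 0.2518 = 3.9714
Σp_cyanᵢ² = 0.02² + 0.37² + 0.02² + 0.32² + 0.27² = 0.0004 + 0.1369 + 0.0004 + 0.1024 + 0.0729 = 0.3130
B_cyan = 1 / 0.3130 = 3.1949
Highest B → broadest niche (most generalist): Lepomis megalotis (B = 3.97).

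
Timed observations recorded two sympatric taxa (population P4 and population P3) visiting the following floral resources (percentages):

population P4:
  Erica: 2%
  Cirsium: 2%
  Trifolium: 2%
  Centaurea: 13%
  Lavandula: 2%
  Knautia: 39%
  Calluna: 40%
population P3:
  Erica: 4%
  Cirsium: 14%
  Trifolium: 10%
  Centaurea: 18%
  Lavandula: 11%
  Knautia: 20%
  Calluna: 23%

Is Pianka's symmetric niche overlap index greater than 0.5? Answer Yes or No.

Convert percentages to proportions (divide by 100).
Σ p₁ᵢp₂ᵢ = 0.0008 + 0.0028 + 0.0020 + 0.0234 + 0.0022 + 0.0780 + 0.0920 = 0.2012
Σp_1ᵢ² = 0.02² + 0.02² + 0.02² + 0.13² + 0.02² + 0.39² + 0.40² = 0.0004 + 0.0004 + 0.0004 + 0.0169 + 0.0004 + 0.1521 + 0.1600 = 0.3306
Σp_2ᵢ² = 0.04² + 0.14² + 0.10² + 0.18² + 0.11² + 0.20² + 0.23² = 0.0016 + 0.0196 + 0.0100 + 0.0324 + 0.0121 + 0.0400 + 0.0529 = 0.1686
O = 0.2012 / √(0.3306 × 0.1686) = 0.2012 / 0.23609 = 0.8522
O = 0.8522 > 0.5 → Yes.

Yes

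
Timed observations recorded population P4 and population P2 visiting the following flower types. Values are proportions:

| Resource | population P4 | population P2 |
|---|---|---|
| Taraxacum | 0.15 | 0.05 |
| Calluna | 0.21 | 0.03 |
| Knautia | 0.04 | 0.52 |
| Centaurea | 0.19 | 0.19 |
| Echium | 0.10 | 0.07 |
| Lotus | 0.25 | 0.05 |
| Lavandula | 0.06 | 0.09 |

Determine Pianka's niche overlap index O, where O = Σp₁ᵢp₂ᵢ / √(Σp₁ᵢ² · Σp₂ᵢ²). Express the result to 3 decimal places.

0.395

Σ p₁ᵢp₂ᵢ = 0.0075 + 0.0063 + 0.0208 + 0.0361 + 0.0070 + 0.0125 + 0.0054 = 0.0956
Σp_1ᵢ² = 0.15² + 0.21² + 0.04² + 0.19² + 0.10² + 0.25² + 0.06² = 0.0225 + 0.0441 + 0.0016 + 0.0361 + 0.0100 + 0.0625 + 0.0036 = 0.1804
Σp_2ᵢ² = 0.05² + 0.03² + 0.52² + 0.19² + 0.07² + 0.05² + 0.09² = 0.0025 + 0.0009 + 0.2704 + 0.0361 + 0.0049 + 0.0025 + 0.0081 = 0.3254
O = 0.0956 / √(0.1804 × 0.3254) = 0.0956 / 0.242285 = 0.39458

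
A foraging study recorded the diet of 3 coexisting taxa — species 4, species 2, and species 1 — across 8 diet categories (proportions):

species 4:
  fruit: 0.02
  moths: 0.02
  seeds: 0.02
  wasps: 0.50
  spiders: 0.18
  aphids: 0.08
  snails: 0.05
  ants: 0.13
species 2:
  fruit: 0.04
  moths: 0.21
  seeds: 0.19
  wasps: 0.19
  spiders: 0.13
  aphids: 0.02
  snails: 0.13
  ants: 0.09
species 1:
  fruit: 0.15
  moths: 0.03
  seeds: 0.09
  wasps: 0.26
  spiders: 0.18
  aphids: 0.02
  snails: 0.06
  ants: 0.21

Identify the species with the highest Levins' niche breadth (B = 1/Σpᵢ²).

Σp_4ᵢ² = 0.02² + 0.02² + 0.02² + 0.50² + 0.18² + 0.08² + 0.05² + 0.13² = 0.0004 + 0.0004 + 0.0004 + 0.2500 + 0.0324 + 0.0064 + 0.0025 + 0.0169 = 0.3094
B_4 = 1 / 0.3094 = 3.2321
Σp_2ᵢ² = 0.04² + 0.21² + 0.19² + 0.19² + 0.13² + 0.02² + 0.13² + 0.09² = 0.0016 + 0.0441 + 0.0361 + 0.0361 + 0.0169 + 0.0004 + 0.0169 + 0.0081 = 0.1602
B_2 = 1 / 0.1602 = 6.2422
Σp_1ᵢ² = 0.15² + 0.03² + 0.09² + 0.26² + 0.18² + 0.02² + 0.06² + 0.21² = 0.0225 + 0.0009 + 0.0081 + 0.0676 + 0.0324 + 0.0004 + 0.0036 + 0.0441 = 0.1796
B_1 = 1 / 0.1796 = 5.5679
Highest B → broadest niche (most generalist): species 2 (B = 6.24).

species 2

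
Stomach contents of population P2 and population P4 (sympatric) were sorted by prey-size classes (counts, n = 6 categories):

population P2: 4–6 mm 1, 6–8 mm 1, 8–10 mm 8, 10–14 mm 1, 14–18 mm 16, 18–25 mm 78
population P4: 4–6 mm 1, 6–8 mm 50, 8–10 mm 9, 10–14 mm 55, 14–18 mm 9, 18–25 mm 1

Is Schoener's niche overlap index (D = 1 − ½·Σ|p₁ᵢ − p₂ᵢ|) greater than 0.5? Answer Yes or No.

No

Proportions for population P2 (n=105): 1/105=0.0095, 1/105=0.0095, 8/105=0.0762, 1/105=0.0095, 16/105=0.1524, 78/105=0.7429
Proportions for population P4 (n=125): 1/125=0.0080, 50/125=0.4000, 9/125=0.0720, 55/125=0.4400, 9/125=0.0720, 1/125=0.0080
Σ|p₁ᵢ − p₂ᵢ| = 0.0015 + 0.3905 + 0.0042 + 0.4305 + 0.0804 + 0.7349 = 1.6420
D = 1 − ½ × 1.6420 = 1 − 0.82100 = 0.17900
D = 0.17900 < 0.5 → No.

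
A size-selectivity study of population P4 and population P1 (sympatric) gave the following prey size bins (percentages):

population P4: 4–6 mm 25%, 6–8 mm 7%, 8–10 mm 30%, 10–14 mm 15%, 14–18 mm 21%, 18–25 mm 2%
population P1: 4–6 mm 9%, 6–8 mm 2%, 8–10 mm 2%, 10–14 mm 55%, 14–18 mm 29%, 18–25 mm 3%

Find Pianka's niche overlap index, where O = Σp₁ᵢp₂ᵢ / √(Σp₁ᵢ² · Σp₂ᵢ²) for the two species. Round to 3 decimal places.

0.583

Convert percentages to proportions (divide by 100).
Σ p₁ᵢp₂ᵢ = 0.0225 + 0.0014 + 0.0060 + 0.0825 + 0.0609 + 0.0006 = 0.1739
Σp_1ᵢ² = 0.25² + 0.07² + 0.30² + 0.15² + 0.21² + 0.02² = 0.0625 + 0.0049 + 0.0900 + 0.0225 + 0.0441 + 0.0004 = 0.2244
Σp_2ᵢ² = 0.09² + 0.02² + 0.02² + 0.55² + 0.29² + 0.03² = 0.0081 + 0.0004 + 0.0004 + 0.3025 + 0.0841 + 0.0009 = 0.3964
O = 0.1739 / √(0.2244 × 0.3964) = 0.1739 / 0.298248 = 0.58307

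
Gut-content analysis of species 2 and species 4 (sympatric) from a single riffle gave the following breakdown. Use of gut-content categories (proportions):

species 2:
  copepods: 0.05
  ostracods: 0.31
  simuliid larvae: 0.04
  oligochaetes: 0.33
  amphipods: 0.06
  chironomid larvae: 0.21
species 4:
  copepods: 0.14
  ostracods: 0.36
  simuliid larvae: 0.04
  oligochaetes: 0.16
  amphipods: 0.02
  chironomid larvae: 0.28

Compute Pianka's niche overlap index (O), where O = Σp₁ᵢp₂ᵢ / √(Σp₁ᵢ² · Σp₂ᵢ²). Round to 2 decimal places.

0.91

Σ p₁ᵢp₂ᵢ = 0.0070 + 0.1116 + 0.0016 + 0.0528 + 0.0012 + 0.0588 = 0.2330
Σp_1ᵢ² = 0.05² + 0.31² + 0.04² + 0.33² + 0.06² + 0.21² = 0.0025 + 0.0961 + 0.0016 + 0.1089 + 0.0036 + 0.0441 = 0.2568
Σp_2ᵢ² = 0.14² + 0.36² + 0.04² + 0.16² + 0.02² + 0.28² = 0.0196 + 0.1296 + 0.0016 + 0.0256 + 0.0004 + 0.0784 = 0.2552
O = 0.2330 / √(0.2568 × 0.2552) = 0.2330 / 0.25600 = 0.9102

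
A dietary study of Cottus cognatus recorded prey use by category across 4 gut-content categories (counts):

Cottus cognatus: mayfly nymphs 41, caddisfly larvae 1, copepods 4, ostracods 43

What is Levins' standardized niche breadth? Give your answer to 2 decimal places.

0.41

Proportions for Cottus cognatus (n=89): 41/89=0.4607, 1/89=0.0112, 4/89=0.0449, 43/89=0.4831
Σpᵢ² = 0.4607² + 0.0112² + 0.0449² + 0.4831² = 0.212244 + 0.000125 + 0.002016 + 0.233386 = 0.447771
B = 1 / 0.447771 = 2.2333
Bₛ = (B − 1)/(n − 1) = (2.2333 − 1)/(4 − 1) = 1.2333/3 = 0.4111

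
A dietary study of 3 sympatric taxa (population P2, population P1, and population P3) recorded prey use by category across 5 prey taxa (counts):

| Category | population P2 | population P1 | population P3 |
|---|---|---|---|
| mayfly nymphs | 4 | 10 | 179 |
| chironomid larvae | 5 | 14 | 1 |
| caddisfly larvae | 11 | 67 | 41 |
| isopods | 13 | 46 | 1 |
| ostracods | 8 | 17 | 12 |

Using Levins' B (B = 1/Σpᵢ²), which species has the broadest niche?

population P2

Proportions for population P2 (n=41): 4/41=0.0976, 5/41=0.1220, 11/41=0.2683, 13/41=0.3171, 8/41=0.1951
Proportions for population P1 (n=154): 10/154=0.0649, 14/154=0.0909, 67/154=0.4351, 46/154=0.2987, 17/154=0.1104
Proportions for population P3 (n=234): 179/234=0.7650, 1/234=0.0043, 41/234=0.1752, 1/234=0.0043, 12/234=0.0513
Σp_P2ᵢ² = 0.0976² + 0.1220² + 0.2683² + 0.3171² + 0.1951² = 0.009526 + 0.014884 + 0.071985 + 0.100552 + 0.038064 = 0.235011
B_P2 = 1 / 0.235011 = 4.2551
Σp_P1ᵢ² = 0.0649² + 0.0909² + 0.4351² + 0.2987² + 0.1104² = 0.004212 + 0.008263 + 0.189312 + 0.089222 + 0.012188 = 0.303197
B_P1 = 1 / 0.303197 = 3.2982
Σp_P3ᵢ² = 0.7650² + 0.0043² + 0.1752² + 0.0043² + 0.0513² = 0.585225 + 0.000018 + 0.030695 + 0.000018 + 0.002632 = 0.618588
B_P3 = 1 / 0.618588 = 1.6166
Highest B → broadest niche (most generalist): population P2 (B = 4.26).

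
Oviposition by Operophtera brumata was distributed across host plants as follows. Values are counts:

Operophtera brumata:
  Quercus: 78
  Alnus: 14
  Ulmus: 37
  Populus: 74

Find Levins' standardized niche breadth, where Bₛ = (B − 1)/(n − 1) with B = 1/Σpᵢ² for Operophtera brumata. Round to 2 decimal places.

0.71

Proportions for Operophtera brumata (n=203): 78/203=0.3842, 14/203=0.0690, 37/203=0.1823, 74/203=0.3645
Σpᵢ² = 0.3842² + 0.0690² + 0.1823² + 0.3645² = 0.147610 + 0.004761 + 0.033233 + 0.132860 = 0.318464
B = 1 / 0.318464 = 3.1401
Bₛ = (B − 1)/(n − 1) = (3.1401 − 1)/(4 − 1) = 2.1401/3 = 0.7134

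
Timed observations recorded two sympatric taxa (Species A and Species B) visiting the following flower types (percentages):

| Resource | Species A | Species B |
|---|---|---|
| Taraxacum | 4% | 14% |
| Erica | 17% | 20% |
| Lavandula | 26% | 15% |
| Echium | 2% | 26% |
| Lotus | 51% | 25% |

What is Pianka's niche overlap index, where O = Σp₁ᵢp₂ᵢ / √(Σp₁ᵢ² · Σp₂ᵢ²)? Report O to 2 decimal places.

Convert percentages to proportions (divide by 100).
Σ p₁ᵢp₂ᵢ = 0.0056 + 0.0340 + 0.0390 + 0.0052 + 0.1275 = 0.2113
Σp_1ᵢ² = 0.04² + 0.17² + 0.26² + 0.02² + 0.51² = 0.0016 + 0.0289 + 0.0676 + 0.0004 + 0.2601 = 0.3586
Σp_2ᵢ² = 0.14² + 0.20² + 0.15² + 0.26² + 0.25² = 0.0196 + 0.0400 + 0.0225 + 0.0676 + 0.0625 = 0.2122
O = 0.2113 / √(0.3586 × 0.2122) = 0.2113 / 0.27585 = 0.7660

0.77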